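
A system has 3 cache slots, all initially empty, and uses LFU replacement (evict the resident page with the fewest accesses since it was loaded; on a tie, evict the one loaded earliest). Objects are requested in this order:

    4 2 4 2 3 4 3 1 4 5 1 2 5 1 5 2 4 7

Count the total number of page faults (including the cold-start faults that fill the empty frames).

12

4 → miss, frames (4)
2 → miss, frames (4 2)
4 → hit
2 → hit
3 → miss, frames (4 2 3)
4 → hit
3 → hit
1 → miss, evict 2, frames (4 3 1)
4 → hit
5 → miss, evict 1, frames (4 3 5)
1 → miss, evict 5, frames (4 3 1)
2 → miss, evict 1, frames (4 3 2)
5 → miss, evict 2, frames (4 3 5)
1 → miss, evict 5, frames (4 3 1)
5 → miss, evict 1, frames (4 3 5)
2 → miss, evict 5, frames (4 3 2)
4 → hit
7 → miss, evict 2, frames (4 3 7)
Page faults: 12.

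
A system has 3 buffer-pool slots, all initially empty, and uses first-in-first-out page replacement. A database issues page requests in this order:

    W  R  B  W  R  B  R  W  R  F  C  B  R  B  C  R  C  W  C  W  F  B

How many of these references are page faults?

11

W: miss, frames {W}
R: miss, frames {W,R}
B: miss, frames {W,R,B}
W: hit
R: hit
B: hit
R: hit
W: hit
R: hit
F: miss, evict W, frames {R,B,F}
C: miss, evict R, frames {B,F,C}
B: hit
R: miss, evict B, frames {F,C,R}
B: miss, evict F, frames {C,R,B}
C: hit
R: hit
C: hit
W: miss, evict C, frames {R,B,W}
C: miss, evict R, frames {B,W,C}
W: hit
F: miss, evict B, frames {W,C,F}
B: miss, evict W, frames {C,F,B}
Page faults: 11.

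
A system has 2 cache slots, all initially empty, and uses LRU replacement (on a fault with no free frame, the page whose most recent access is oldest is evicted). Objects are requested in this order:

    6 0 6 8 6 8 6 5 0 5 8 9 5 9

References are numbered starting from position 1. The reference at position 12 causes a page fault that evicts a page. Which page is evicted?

pos 1: 6 -> fault, frames [6]
pos 2: 0 -> fault, frames [6, 0]
pos 3: 6 -> hit
pos 4: 8 -> fault, evict 0, frames [6, 8]
pos 5: 6 -> hit
pos 6: 8 -> hit
pos 7: 6 -> hit
pos 8: 5 -> fault, evict 8, frames [6, 5]
pos 9: 0 -> fault, evict 6, frames [5, 0]
pos 10: 5 -> hit
pos 11: 8 -> fault, evict 0, frames [5, 8]
pos 12: 9 -> fault, evict 5, frames [8, 9]
At position 12, page 5 is evicted.

5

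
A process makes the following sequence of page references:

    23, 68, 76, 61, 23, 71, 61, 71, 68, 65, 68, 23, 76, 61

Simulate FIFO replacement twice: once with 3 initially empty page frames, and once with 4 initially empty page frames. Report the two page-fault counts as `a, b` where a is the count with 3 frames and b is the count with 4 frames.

11, 10

3 frames: F F F F F F . . F F . F F F → 11 faults.
4 frames: F F F F . F . . . F F F F F → 10 faults.
10 < 11: adding a frame reduced faults, as is typical.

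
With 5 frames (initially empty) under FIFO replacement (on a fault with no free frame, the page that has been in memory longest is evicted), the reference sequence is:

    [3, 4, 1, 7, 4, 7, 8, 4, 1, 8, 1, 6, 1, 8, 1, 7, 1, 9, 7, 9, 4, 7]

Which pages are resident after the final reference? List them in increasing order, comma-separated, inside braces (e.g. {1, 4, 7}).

3 -> fault, frames (3)
4 -> fault, frames (3 4)
1 -> fault, frames (3 4 1)
7 -> fault, frames (3 4 1 7)
4 -> hit
7 -> hit
8 -> fault, frames (3 4 1 7 8)
4 -> hit
1 -> hit
8 -> hit
1 -> hit
6 -> fault, evict 3, frames (4 1 7 8 6)
1 -> hit
8 -> hit
1 -> hit
7 -> hit
1 -> hit
9 -> fault, evict 4, frames (1 7 8 6 9)
7 -> hit
9 -> hit
4 -> fault, evict 1, frames (7 8 6 9 4)
7 -> hit

{4, 6, 7, 8, 9}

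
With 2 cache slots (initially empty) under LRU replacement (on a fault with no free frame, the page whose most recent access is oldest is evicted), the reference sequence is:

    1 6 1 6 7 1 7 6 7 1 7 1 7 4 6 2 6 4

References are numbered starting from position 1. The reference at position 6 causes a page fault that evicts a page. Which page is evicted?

pos 1: 1 → miss, frames {1}
pos 2: 6 → miss, frames {1,6}
pos 3: 1 → hit
pos 4: 6 → hit
pos 5: 7 → miss, evict 1, frames {6,7}
pos 6: 1 → miss, evict 6, frames {7,1}
At position 6, page 6 is evicted.

6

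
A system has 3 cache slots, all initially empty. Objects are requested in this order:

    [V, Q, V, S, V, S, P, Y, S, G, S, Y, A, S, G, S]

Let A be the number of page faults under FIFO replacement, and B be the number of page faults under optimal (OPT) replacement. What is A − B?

1

Under FIFO: F F . F . . F F . F F . F . . . → 8 faults.
Under OPT: F F . F . . F F . F . . F . . . → 7 faults.
A − B = 8 − 7 = 1.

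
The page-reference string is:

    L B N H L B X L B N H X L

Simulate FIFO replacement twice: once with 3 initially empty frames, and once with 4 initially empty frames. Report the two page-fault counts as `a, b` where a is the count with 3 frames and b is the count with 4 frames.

10, 11

3 frames: F F F F F F F . . F F . F → 10 faults.
4 frames: F F F F . . F F F F F F F → 11 faults.
11 > 10: adding a frame increased faults — Belady's anomaly.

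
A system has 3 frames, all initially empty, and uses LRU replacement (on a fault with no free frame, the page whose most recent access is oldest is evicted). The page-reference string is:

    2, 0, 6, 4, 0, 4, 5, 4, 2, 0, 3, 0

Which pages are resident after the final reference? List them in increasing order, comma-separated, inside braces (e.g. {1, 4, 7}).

{0, 2, 3}

2 -> miss, frames {2}
0 -> miss, frames {2,0}
6 -> miss, frames {2,0,6}
4 -> miss, evict 2, frames {0,6,4}
0 -> hit
4 -> hit
5 -> miss, evict 6, frames {0,4,5}
4 -> hit
2 -> miss, evict 0, frames {5,4,2}
0 -> miss, evict 5, frames {4,2,0}
3 -> miss, evict 4, frames {2,0,3}
0 -> hit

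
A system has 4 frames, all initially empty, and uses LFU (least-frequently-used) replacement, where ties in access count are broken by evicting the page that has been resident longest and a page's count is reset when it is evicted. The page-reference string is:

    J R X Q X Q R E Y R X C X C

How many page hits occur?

J -> fault, frames (J)
R -> fault, frames (J R)
X -> fault, frames (J R X)
Q -> fault, frames (J R X Q)
X -> hit
Q -> hit
R -> hit
E -> fault, evict J, frames (R X Q E)
Y -> fault, evict E, frames (R X Q Y)
R -> hit
X -> hit
C -> fault, evict Y, frames (R X Q C)
X -> hit
C -> hit
Hits: 7.

7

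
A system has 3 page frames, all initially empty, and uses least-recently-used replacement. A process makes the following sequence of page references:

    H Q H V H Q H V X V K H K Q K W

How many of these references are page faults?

H: fault, frames {H}
Q: fault, frames {H,Q}
H: hit
V: fault, frames {Q,H,V}
H: hit
Q: hit
H: hit
V: hit
X: fault, evict Q, frames {H,V,X}
V: hit
K: fault, evict H, frames {X,V,K}
H: fault, evict X, frames {V,K,H}
K: hit
Q: fault, evict V, frames {H,K,Q}
K: hit
W: fault, evict H, frames {Q,K,W}
Page faults: 8.

8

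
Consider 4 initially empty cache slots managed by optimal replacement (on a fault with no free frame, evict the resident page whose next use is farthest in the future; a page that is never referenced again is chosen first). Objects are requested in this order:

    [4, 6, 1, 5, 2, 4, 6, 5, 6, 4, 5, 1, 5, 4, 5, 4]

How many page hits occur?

4 -> miss, frames (4)
6 -> miss, frames (4 6)
1 -> miss, frames (4 6 1)
5 -> miss, frames (4 6 1 5)
2 -> miss, evict 1, frames (4 6 5 2)
4 -> hit
6 -> hit
5 -> hit
6 -> hit
4 -> hit
5 -> hit
1 -> miss, evict 2, frames (4 6 5 1)
5 -> hit
4 -> hit
5 -> hit
4 -> hit
Hits: 10.

10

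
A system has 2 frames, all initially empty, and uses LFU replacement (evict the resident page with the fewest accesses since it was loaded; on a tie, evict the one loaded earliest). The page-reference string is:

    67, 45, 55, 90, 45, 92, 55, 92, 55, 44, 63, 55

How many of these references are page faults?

67: fault, frames [67]
45: fault, frames [67, 45]
55: fault, evict 67, frames [45, 55]
90: fault, evict 45, frames [55, 90]
45: fault, evict 55, frames [90, 45]
92: fault, evict 90, frames [45, 92]
55: fault, evict 45, frames [92, 55]
92: hit
55: hit
44: fault, evict 92, frames [55, 44]
63: fault, evict 44, frames [55, 63]
55: hit
Page faults: 9.

9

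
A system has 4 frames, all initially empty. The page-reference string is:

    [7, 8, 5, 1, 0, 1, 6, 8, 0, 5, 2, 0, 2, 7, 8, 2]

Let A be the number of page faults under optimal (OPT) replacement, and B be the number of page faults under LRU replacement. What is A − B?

-3

Under OPT: F F F F F . F . . . F . . F . . → 8 faults.
Under LRU: F F F F F . F F . F F . . F F . → 11 faults.
A − B = 8 − 11 = -3.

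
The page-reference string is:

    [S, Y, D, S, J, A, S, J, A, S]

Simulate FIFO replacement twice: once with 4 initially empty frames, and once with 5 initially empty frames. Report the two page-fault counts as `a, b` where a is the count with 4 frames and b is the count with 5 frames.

6, 5

4 frames: F F F . F F F . . . → 6 faults.
5 frames: F F F . F F . . . . → 5 faults.
5 < 6: adding a frame reduced faults, as is typical.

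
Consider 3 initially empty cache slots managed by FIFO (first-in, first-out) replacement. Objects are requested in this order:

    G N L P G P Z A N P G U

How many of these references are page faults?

G -> fault, frames {G}
N -> fault, frames {G,N}
L -> fault, frames {G,N,L}
P -> fault, evict G, frames {N,L,P}
G -> fault, evict N, frames {L,P,G}
P -> hit
Z -> fault, evict L, frames {P,G,Z}
A -> fault, evict P, frames {G,Z,A}
N -> fault, evict G, frames {Z,A,N}
P -> fault, evict Z, frames {A,N,P}
G -> fault, evict A, frames {N,P,G}
U -> fault, evict N, frames {P,G,U}
Page faults: 11.

11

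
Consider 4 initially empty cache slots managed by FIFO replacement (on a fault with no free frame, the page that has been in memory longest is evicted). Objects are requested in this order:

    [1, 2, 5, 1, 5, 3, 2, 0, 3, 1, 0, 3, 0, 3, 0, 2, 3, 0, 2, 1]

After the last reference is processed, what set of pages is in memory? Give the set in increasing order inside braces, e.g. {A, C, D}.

{0, 1, 2, 3}

1 → miss, frames (1)
2 → miss, frames (1 2)
5 → miss, frames (1 2 5)
1 → hit
5 → hit
3 → miss, frames (1 2 5 3)
2 → hit
0 → miss, evict 1, frames (2 5 3 0)
3 → hit
1 → miss, evict 2, frames (5 3 0 1)
0 → hit
3 → hit
0 → hit
3 → hit
0 → hit
2 → miss, evict 5, frames (3 0 1 2)
3 → hit
0 → hit
2 → hit
1 → hit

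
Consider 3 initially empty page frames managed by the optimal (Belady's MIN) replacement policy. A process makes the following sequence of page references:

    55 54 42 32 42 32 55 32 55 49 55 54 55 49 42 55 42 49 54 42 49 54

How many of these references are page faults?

8

55: miss, frames (55)
54: miss, frames (55 54)
42: miss, frames (55 54 42)
32: miss, evict 54, frames (55 42 32)
42: hit
32: hit
55: hit
32: hit
55: hit
49: miss, evict 32, frames (55 42 49)
55: hit
54: miss, evict 42, frames (55 49 54)
55: hit
49: hit
42: miss, evict 54, frames (55 49 42)
55: hit
42: hit
49: hit
54: miss, evict 55, frames (49 42 54)
42: hit
49: hit
54: hit
Page faults: 8.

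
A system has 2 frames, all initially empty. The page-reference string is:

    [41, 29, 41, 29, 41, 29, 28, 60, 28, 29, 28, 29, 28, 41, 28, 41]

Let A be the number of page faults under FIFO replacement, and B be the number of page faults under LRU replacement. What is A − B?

Under FIFO: F F . . . . F F . F F . . F . . → 7 faults.
Under LRU: F F . . . . F F . F . . . F . . → 6 faults.
A − B = 7 − 6 = 1.

1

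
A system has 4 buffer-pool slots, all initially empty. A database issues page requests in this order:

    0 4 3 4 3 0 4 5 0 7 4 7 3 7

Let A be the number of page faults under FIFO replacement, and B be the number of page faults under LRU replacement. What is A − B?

Under FIFO: F F F . . . . F . F . . . . → 5 faults.
Under LRU: F F F . . . . F . F . . F . → 6 faults.
A − B = 5 − 6 = -1.

-1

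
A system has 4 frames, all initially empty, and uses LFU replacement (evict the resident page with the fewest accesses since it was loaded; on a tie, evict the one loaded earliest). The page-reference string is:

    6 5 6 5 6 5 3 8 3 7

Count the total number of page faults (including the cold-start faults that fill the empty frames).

6 -> miss, frames (6)
5 -> miss, frames (6 5)
6 -> hit
5 -> hit
6 -> hit
5 -> hit
3 -> miss, frames (6 5 3)
8 -> miss, frames (6 5 3 8)
3 -> hit
7 -> miss, evict 8, frames (6 5 3 7)
Page faults: 5.

5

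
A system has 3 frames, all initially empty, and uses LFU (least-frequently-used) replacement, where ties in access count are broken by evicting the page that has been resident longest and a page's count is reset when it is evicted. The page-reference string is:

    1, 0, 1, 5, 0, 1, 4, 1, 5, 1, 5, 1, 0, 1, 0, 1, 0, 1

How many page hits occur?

1: fault, frames {1}
0: fault, frames {1,0}
1: hit
5: fault, frames {1,0,5}
0: hit
1: hit
4: fault, evict 5, frames {1,0,4}
1: hit
5: fault, evict 4, frames {1,0,5}
1: hit
5: hit
1: hit
0: hit
1: hit
0: hit
1: hit
0: hit
1: hit
Hits: 13.

13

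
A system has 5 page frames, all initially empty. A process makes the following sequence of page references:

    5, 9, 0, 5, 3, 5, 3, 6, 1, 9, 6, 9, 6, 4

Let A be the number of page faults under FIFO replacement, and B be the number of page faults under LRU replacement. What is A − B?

-1

Under FIFO: F F F . F . . F F . . . . F → 7 faults.
Under LRU: F F F . F . . F F F . . . F → 8 faults.
A − B = 7 − 8 = -1.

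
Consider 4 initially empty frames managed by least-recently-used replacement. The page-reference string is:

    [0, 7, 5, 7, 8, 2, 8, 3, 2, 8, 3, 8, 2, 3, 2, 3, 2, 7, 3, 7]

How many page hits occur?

0 → fault, frames [0]
7 → fault, frames [0, 7]
5 → fault, frames [0, 7, 5]
7 → hit
8 → fault, frames [0, 5, 7, 8]
2 → fault, evict 0, frames [5, 7, 8, 2]
8 → hit
3 → fault, evict 5, frames [7, 2, 8, 3]
2 → hit
8 → hit
3 → hit
8 → hit
2 → hit
3 → hit
2 → hit
3 → hit
2 → hit
7 → hit
3 → hit
7 → hit
Hits: 14.

14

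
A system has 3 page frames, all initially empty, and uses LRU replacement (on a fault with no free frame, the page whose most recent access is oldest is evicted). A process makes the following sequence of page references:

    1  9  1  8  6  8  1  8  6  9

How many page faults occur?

5

1 -> fault, frames (1)
9 -> fault, frames (1 9)
1 -> hit
8 -> fault, frames (9 1 8)
6 -> fault, evict 9, frames (1 8 6)
8 -> hit
1 -> hit
8 -> hit
6 -> hit
9 -> fault, evict 1, frames (8 6 9)
Page faults: 5.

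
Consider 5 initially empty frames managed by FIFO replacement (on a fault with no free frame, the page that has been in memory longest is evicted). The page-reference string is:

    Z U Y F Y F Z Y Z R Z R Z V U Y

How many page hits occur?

10

Z → fault, frames (Z)
U → fault, frames (Z U)
Y → fault, frames (Z U Y)
F → fault, frames (Z U Y F)
Y → hit
F → hit
Z → hit
Y → hit
Z → hit
R → fault, frames (Z U Y F R)
Z → hit
R → hit
Z → hit
V → fault, evict Z, frames (U Y F R V)
U → hit
Y → hit
Hits: 10.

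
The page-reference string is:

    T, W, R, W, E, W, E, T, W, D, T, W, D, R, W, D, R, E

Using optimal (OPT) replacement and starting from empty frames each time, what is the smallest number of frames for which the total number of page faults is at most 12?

2

f=1: 18 faults
f=2: 10 faults
f=3: 7 faults
f=4: 6 faults
f=5: 5 faults
Smallest f with faults ≤ 12 is 2.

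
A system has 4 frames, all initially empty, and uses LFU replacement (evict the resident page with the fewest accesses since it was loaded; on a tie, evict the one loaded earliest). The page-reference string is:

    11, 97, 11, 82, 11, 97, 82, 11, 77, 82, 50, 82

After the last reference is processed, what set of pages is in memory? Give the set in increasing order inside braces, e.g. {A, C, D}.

{11, 50, 82, 97}

11 -> miss, frames [11]
97 -> miss, frames [11, 97]
11 -> hit
82 -> miss, frames [11, 97, 82]
11 -> hit
97 -> hit
82 -> hit
11 -> hit
77 -> miss, frames [11, 97, 82, 77]
82 -> hit
50 -> miss, evict 77, frames [11, 97, 82, 50]
82 -> hit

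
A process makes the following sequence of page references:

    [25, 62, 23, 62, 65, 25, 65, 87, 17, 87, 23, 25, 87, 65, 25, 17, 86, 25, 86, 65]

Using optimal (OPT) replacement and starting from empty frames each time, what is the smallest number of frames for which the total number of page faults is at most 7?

5

f=1: 20 faults
f=2: 13 faults
f=3: 9 faults
f=4: 8 faults
f=5: 7 faults
f=6: 7 faults
f=7: 7 faults
Smallest f with faults ≤ 7 is 5.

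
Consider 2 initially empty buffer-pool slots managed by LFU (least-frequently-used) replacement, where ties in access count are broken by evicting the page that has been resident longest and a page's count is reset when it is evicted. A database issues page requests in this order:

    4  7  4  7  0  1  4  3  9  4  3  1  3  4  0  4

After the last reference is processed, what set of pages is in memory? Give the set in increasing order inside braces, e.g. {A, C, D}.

{4, 7}

4 -> fault, frames (4)
7 -> fault, frames (4 7)
4 -> hit
7 -> hit
0 -> fault, evict 4, frames (7 0)
1 -> fault, evict 0, frames (7 1)
4 -> fault, evict 1, frames (7 4)
3 -> fault, evict 4, frames (7 3)
9 -> fault, evict 3, frames (7 9)
4 -> fault, evict 9, frames (7 4)
3 -> fault, evict 4, frames (7 3)
1 -> fault, evict 3, frames (7 1)
3 -> fault, evict 1, frames (7 3)
4 -> fault, evict 3, frames (7 4)
0 -> fault, evict 4, frames (7 0)
4 -> fault, evict 0, frames (7 4)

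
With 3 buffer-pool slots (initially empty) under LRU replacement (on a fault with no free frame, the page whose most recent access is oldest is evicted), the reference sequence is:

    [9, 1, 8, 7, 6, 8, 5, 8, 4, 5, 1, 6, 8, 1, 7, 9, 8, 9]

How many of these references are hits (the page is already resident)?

5

9 -> miss, frames {9}
1 -> miss, frames {9,1}
8 -> miss, frames {9,1,8}
7 -> miss, evict 9, frames {1,8,7}
6 -> miss, evict 1, frames {8,7,6}
8 -> hit
5 -> miss, evict 7, frames {6,8,5}
8 -> hit
4 -> miss, evict 6, frames {5,8,4}
5 -> hit
1 -> miss, evict 8, frames {4,5,1}
6 -> miss, evict 4, frames {5,1,6}
8 -> miss, evict 5, frames {1,6,8}
1 -> hit
7 -> miss, evict 6, frames {8,1,7}
9 -> miss, evict 8, frames {1,7,9}
8 -> miss, evict 1, frames {7,9,8}
9 -> hit
Hits: 5.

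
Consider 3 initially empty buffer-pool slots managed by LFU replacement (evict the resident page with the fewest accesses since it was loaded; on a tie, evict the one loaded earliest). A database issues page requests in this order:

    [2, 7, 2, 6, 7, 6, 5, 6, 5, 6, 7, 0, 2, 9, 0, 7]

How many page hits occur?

8

2 → miss, frames (2)
7 → miss, frames (2 7)
2 → hit
6 → miss, frames (2 7 6)
7 → hit
6 → hit
5 → miss, evict 2, frames (7 6 5)
6 → hit
5 → hit
6 → hit
7 → hit
0 → miss, evict 5, frames (7 6 0)
2 → miss, evict 0, frames (7 6 2)
9 → miss, evict 2, frames (7 6 9)
0 → miss, evict 9, frames (7 6 0)
7 → hit
Hits: 8.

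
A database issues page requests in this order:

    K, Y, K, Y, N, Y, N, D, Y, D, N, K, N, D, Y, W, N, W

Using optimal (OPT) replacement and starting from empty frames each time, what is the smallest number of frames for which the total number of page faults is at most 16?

2

f=1: 18 faults
f=2: 9 faults
f=3: 7 faults
f=4: 5 faults
f=5: 5 faults
Smallest f with faults ≤ 16 is 2.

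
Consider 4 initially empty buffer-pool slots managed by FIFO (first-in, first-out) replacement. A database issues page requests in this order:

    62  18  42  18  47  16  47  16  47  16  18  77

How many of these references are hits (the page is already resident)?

62: miss, frames (62)
18: miss, frames (62 18)
42: miss, frames (62 18 42)
18: hit
47: miss, frames (62 18 42 47)
16: miss, evict 62, frames (18 42 47 16)
47: hit
16: hit
47: hit
16: hit
18: hit
77: miss, evict 18, frames (42 47 16 77)
Hits: 6.

6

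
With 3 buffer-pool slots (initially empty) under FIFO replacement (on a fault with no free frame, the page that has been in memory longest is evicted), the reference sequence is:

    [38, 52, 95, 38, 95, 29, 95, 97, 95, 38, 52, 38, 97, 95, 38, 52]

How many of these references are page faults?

38 -> miss, frames [38]
52 -> miss, frames [38, 52]
95 -> miss, frames [38, 52, 95]
38 -> hit
95 -> hit
29 -> miss, evict 38, frames [52, 95, 29]
95 -> hit
97 -> miss, evict 52, frames [95, 29, 97]
95 -> hit
38 -> miss, evict 95, frames [29, 97, 38]
52 -> miss, evict 29, frames [97, 38, 52]
38 -> hit
97 -> hit
95 -> miss, evict 97, frames [38, 52, 95]
38 -> hit
52 -> hit
Page faults: 8.

8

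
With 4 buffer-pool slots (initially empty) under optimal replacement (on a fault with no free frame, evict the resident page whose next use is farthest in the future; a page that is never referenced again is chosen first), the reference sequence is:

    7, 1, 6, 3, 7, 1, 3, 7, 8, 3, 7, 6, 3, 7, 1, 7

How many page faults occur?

7: miss, frames [7]
1: miss, frames [7, 1]
6: miss, frames [7, 1, 6]
3: miss, frames [7, 1, 6, 3]
7: hit
1: hit
3: hit
7: hit
8: miss, evict 1, frames [7, 6, 3, 8]
3: hit
7: hit
6: hit
3: hit
7: hit
1: miss, evict 8, frames [7, 6, 3, 1]
7: hit
Page faults: 6.

6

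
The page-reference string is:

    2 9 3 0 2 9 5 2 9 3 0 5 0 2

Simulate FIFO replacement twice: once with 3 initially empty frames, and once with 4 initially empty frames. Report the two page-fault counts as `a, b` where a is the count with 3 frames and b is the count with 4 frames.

10, 11

3 frames: F F F F F F F . . F F . . F → 10 faults.
4 frames: F F F F . . F F F F F F . F → 11 faults.
11 > 10: adding a frame increased faults — Belady's anomaly.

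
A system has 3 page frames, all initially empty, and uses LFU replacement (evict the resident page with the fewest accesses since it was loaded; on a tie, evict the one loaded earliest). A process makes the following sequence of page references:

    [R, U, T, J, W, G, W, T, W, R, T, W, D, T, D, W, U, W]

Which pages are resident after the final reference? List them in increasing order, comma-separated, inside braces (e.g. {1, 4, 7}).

R: fault, frames [R]
U: fault, frames [R, U]
T: fault, frames [R, U, T]
J: fault, evict R, frames [U, T, J]
W: fault, evict U, frames [T, J, W]
G: fault, evict T, frames [J, W, G]
W: hit
T: fault, evict J, frames [W, G, T]
W: hit
R: fault, evict G, frames [W, T, R]
T: hit
W: hit
D: fault, evict R, frames [W, T, D]
T: hit
D: hit
W: hit
U: fault, evict D, frames [W, T, U]
W: hit

{T, U, W}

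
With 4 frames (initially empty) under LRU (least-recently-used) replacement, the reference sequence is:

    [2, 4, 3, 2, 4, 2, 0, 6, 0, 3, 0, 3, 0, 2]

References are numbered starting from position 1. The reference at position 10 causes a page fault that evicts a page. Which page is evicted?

4

pos 1: 2 -> miss, frames {2}
pos 2: 4 -> miss, frames {2,4}
pos 3: 3 -> miss, frames {2,4,3}
pos 4: 2 -> hit
pos 5: 4 -> hit
pos 6: 2 -> hit
pos 7: 0 -> miss, frames {3,4,2,0}
pos 8: 6 -> miss, evict 3, frames {4,2,0,6}
pos 9: 0 -> hit
pos 10: 3 -> miss, evict 4, frames {2,6,0,3}
At position 10, page 4 is evicted.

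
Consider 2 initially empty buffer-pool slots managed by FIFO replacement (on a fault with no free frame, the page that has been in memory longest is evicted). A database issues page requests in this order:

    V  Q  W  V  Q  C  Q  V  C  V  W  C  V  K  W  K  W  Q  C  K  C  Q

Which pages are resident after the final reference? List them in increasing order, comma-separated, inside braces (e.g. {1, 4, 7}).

{K, Q}

V: miss, frames {V}
Q: miss, frames {V,Q}
W: miss, evict V, frames {Q,W}
V: miss, evict Q, frames {W,V}
Q: miss, evict W, frames {V,Q}
C: miss, evict V, frames {Q,C}
Q: hit
V: miss, evict Q, frames {C,V}
C: hit
V: hit
W: miss, evict C, frames {V,W}
C: miss, evict V, frames {W,C}
V: miss, evict W, frames {C,V}
K: miss, evict C, frames {V,K}
W: miss, evict V, frames {K,W}
K: hit
W: hit
Q: miss, evict K, frames {W,Q}
C: miss, evict W, frames {Q,C}
K: miss, evict Q, frames {C,K}
C: hit
Q: miss, evict C, frames {K,Q}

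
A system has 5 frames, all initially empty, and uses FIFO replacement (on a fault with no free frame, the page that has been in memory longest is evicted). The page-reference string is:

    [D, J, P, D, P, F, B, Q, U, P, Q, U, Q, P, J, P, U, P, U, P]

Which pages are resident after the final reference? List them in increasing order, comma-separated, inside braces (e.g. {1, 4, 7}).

D -> fault, frames {D}
J -> fault, frames {D,J}
P -> fault, frames {D,J,P}
D -> hit
P -> hit
F -> fault, frames {D,J,P,F}
B -> fault, frames {D,J,P,F,B}
Q -> fault, evict D, frames {J,P,F,B,Q}
U -> fault, evict J, frames {P,F,B,Q,U}
P -> hit
Q -> hit
U -> hit
Q -> hit
P -> hit
J -> fault, evict P, frames {F,B,Q,U,J}
P -> fault, evict F, frames {B,Q,U,J,P}
U -> hit
P -> hit
U -> hit
P -> hit

{B, J, P, Q, U}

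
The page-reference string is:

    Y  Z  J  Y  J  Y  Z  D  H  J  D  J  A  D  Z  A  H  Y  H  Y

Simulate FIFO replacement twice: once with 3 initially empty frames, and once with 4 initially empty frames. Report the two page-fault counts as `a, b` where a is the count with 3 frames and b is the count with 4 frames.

3 frames: F F F . . . . F F . . . F . F . . F F . → 9 faults.
4 frames: F F F . . . . F F . . . F . F . . F . . → 8 faults.
8 < 9: adding a frame reduced faults, as is typical.

9, 8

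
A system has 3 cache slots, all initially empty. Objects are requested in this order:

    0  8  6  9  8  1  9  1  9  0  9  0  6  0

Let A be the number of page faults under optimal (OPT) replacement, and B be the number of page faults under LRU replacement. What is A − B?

Under OPT: F F F F . F . . . . . . F . → 6 faults.
Under LRU: F F F F . F . . . F . . F . → 7 faults.
A − B = 6 − 7 = -1.

-1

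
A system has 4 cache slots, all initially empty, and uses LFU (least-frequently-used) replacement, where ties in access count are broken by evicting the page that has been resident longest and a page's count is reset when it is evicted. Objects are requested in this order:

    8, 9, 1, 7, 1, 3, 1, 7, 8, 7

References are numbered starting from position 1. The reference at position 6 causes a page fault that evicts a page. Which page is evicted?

8

pos 1: 8 -> fault, frames (8)
pos 2: 9 -> fault, frames (8 9)
pos 3: 1 -> fault, frames (8 9 1)
pos 4: 7 -> fault, frames (8 9 1 7)
pos 5: 1 -> hit
pos 6: 3 -> fault, evict 8, frames (9 1 7 3)
At position 6, page 8 is evicted.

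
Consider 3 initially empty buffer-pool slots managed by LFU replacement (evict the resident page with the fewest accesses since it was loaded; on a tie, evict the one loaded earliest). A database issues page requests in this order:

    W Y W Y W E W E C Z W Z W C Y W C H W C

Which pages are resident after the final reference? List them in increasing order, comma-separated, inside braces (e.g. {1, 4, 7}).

W: fault, frames {W}
Y: fault, frames {W,Y}
W: hit
Y: hit
W: hit
E: fault, frames {W,Y,E}
W: hit
E: hit
C: fault, evict Y, frames {W,E,C}
Z: fault, evict C, frames {W,E,Z}
W: hit
Z: hit
W: hit
C: fault, evict E, frames {W,Z,C}
Y: fault, evict C, frames {W,Z,Y}
W: hit
C: fault, evict Y, frames {W,Z,C}
H: fault, evict C, frames {W,Z,H}
W: hit
C: fault, evict H, frames {W,Z,C}

{C, W, Z}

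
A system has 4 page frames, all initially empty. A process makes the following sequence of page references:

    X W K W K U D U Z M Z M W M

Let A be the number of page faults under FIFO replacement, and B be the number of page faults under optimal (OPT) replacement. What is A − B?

1

Under FIFO: F F F . . F F . F F . . F . → 8 faults.
Under OPT: F F F . . F F . F F . . . . → 7 faults.
A − B = 8 − 7 = 1.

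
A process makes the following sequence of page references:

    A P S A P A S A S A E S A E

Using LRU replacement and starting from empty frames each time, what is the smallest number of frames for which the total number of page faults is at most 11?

2

f=1: 14 faults
f=2: 10 faults
f=3: 4 faults
f=4: 4 faults
Smallest f with faults ≤ 11 is 2.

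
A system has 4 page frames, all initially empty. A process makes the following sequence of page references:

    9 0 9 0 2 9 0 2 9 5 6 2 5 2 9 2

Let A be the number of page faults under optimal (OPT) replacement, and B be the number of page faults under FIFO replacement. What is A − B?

Under OPT: F F . . F . . . . F F . . . . . → 5 faults.
Under FIFO: F F . . F . . . . F F . . . F . → 6 faults.
A − B = 5 − 6 = -1.

-1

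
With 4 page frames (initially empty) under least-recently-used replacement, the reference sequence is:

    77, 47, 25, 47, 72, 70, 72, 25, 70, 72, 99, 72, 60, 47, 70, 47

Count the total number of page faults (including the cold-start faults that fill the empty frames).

9

77 → fault, frames (77)
47 → fault, frames (77 47)
25 → fault, frames (77 47 25)
47 → hit
72 → fault, frames (77 25 47 72)
70 → fault, evict 77, frames (25 47 72 70)
72 → hit
25 → hit
70 → hit
72 → hit
99 → fault, evict 47, frames (25 70 72 99)
72 → hit
60 → fault, evict 25, frames (70 99 72 60)
47 → fault, evict 70, frames (99 72 60 47)
70 → fault, evict 99, frames (72 60 47 70)
47 → hit
Page faults: 9.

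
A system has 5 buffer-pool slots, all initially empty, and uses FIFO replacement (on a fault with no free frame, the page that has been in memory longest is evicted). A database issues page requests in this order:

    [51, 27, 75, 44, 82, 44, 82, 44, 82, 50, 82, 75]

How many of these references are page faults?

51 -> fault, frames {51}
27 -> fault, frames {51,27}
75 -> fault, frames {51,27,75}
44 -> fault, frames {51,27,75,44}
82 -> fault, frames {51,27,75,44,82}
44 -> hit
82 -> hit
44 -> hit
82 -> hit
50 -> fault, evict 51, frames {27,75,44,82,50}
82 -> hit
75 -> hit
Page faults: 6.

6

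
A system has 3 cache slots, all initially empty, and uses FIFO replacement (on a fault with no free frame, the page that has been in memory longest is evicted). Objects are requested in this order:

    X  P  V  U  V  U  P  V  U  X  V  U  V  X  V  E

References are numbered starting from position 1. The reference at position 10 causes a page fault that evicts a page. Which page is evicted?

pos 1: X -> miss, frames [X]
pos 2: P -> miss, frames [X, P]
pos 3: V -> miss, frames [X, P, V]
pos 4: U -> miss, evict X, frames [P, V, U]
pos 5: V -> hit
pos 6: U -> hit
pos 7: P -> hit
pos 8: V -> hit
pos 9: U -> hit
pos 10: X -> miss, evict P, frames [V, U, X]
At position 10, page P is evicted.

P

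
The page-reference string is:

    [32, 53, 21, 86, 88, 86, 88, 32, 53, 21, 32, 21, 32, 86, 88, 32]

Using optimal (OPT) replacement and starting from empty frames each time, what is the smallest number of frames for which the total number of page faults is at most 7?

f=1: 16 faults
f=2: 10 faults
f=3: 8 faults
f=4: 6 faults
f=5: 5 faults
Smallest f with faults ≤ 7 is 4.

4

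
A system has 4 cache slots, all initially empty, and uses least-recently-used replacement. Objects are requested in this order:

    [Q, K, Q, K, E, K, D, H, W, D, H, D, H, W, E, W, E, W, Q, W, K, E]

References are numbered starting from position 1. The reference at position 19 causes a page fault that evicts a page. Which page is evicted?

pos 1: Q → fault, frames {Q}
pos 2: K → fault, frames {Q,K}
pos 3: Q → hit
pos 4: K → hit
pos 5: E → fault, frames {Q,K,E}
pos 6: K → hit
pos 7: D → fault, frames {Q,E,K,D}
pos 8: H → fault, evict Q, frames {E,K,D,H}
pos 9: W → fault, evict E, frames {K,D,H,W}
pos 10: D → hit
pos 11: H → hit
pos 12: D → hit
pos 13: H → hit
pos 14: W → hit
pos 15: E → fault, evict K, frames {D,H,W,E}
pos 16: W → hit
pos 17: E → hit
pos 18: W → hit
pos 19: Q → fault, evict D, frames {H,E,W,Q}
At position 19, page D is evicted.

D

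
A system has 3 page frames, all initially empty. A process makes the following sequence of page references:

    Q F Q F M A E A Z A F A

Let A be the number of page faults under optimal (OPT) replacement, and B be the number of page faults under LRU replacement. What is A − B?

-1

Under OPT: F F . . F F F . F . . . → 6 faults.
Under LRU: F F . . F F F . F . F . → 7 faults.
A − B = 6 − 7 = -1.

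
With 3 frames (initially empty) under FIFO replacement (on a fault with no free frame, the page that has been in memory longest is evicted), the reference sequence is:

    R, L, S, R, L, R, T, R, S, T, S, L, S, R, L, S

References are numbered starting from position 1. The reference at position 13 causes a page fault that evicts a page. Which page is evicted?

T

pos 1: R: miss, frames {R}
pos 2: L: miss, frames {R,L}
pos 3: S: miss, frames {R,L,S}
pos 4: R: hit
pos 5: L: hit
pos 6: R: hit
pos 7: T: miss, evict R, frames {L,S,T}
pos 8: R: miss, evict L, frames {S,T,R}
pos 9: S: hit
pos 10: T: hit
pos 11: S: hit
pos 12: L: miss, evict S, frames {T,R,L}
pos 13: S: miss, evict T, frames {R,L,S}
At position 13, page T is evicted.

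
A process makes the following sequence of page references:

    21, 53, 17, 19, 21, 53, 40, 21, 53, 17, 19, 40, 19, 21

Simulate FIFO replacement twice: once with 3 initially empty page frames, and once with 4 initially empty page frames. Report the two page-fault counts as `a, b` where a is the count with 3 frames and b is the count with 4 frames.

10, 11

3 frames: F F F F F F F . . F F . . F → 10 faults.
4 frames: F F F F . . F F F F F F . F → 11 faults.
11 > 10: adding a frame increased faults — Belady's anomaly.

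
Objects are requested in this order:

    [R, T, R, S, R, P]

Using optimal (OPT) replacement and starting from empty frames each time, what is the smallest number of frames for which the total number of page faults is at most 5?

2

f=1: 6 faults
f=2: 4 faults
f=3: 4 faults
f=4: 4 faults
Smallest f with faults ≤ 5 is 2.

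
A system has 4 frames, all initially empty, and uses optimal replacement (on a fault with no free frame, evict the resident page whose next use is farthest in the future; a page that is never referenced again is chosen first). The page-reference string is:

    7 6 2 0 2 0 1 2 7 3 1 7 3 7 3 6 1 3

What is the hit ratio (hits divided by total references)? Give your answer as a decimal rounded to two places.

0.67

7 → miss, frames [7]
6 → miss, frames [7, 6]
2 → miss, frames [7, 6, 2]
0 → miss, frames [7, 6, 2, 0]
2 → hit
0 → hit
1 → miss, evict 0, frames [7, 6, 2, 1]
2 → hit
7 → hit
3 → miss, evict 2, frames [7, 6, 1, 3]
1 → hit
7 → hit
3 → hit
7 → hit
3 → hit
6 → hit
1 → hit
3 → hit
Hits: 12 of 18 references → 12/18 = 0.6667.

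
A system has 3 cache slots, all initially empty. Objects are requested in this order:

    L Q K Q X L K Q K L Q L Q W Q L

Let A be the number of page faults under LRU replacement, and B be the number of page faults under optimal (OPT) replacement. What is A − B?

Under LRU: F F F . F F F F . . . . . F . . → 8 faults.
Under OPT: F F F . F . . F . . . . . F . . → 6 faults.
A − B = 8 − 6 = 2.

2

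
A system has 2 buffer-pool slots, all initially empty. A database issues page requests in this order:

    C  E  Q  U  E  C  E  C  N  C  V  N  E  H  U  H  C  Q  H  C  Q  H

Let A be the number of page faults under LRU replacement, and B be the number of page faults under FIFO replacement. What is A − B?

Under LRU: F F F F F F . . F . F F F F F . F F F F F F → 18 faults.
Under FIFO: F F F F F F . . F . F . F F F . F F F F F F → 17 faults.
A − B = 18 − 17 = 1.

1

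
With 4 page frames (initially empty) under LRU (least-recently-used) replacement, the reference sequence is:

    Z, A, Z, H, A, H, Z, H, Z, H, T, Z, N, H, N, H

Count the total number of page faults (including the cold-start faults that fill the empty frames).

5

Z: fault, frames (Z)
A: fault, frames (Z A)
Z: hit
H: fault, frames (A Z H)
A: hit
H: hit
Z: hit
H: hit
Z: hit
H: hit
T: fault, frames (A Z H T)
Z: hit
N: fault, evict A, frames (H T Z N)
H: hit
N: hit
H: hit
Page faults: 5.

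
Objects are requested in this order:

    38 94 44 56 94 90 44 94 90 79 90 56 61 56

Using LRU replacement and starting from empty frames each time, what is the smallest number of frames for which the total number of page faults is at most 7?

5

f=1: 14 faults
f=2: 12 faults
f=3: 9 faults
f=4: 8 faults
f=5: 7 faults
f=6: 7 faults
f=7: 7 faults
Smallest f with faults ≤ 7 is 5.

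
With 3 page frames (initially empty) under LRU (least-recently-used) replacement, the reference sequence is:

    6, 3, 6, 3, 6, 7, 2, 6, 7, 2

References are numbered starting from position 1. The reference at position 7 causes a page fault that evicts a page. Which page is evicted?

pos 1: 6 → fault, frames (6)
pos 2: 3 → fault, frames (6 3)
pos 3: 6 → hit
pos 4: 3 → hit
pos 5: 6 → hit
pos 6: 7 → fault, frames (3 6 7)
pos 7: 2 → fault, evict 3, frames (6 7 2)
At position 7, page 3 is evicted.

3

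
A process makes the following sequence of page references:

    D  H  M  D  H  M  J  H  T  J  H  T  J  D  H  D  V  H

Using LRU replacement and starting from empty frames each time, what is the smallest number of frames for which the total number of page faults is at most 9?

3

f=1: 18 faults
f=2: 17 faults
f=3: 8 faults
f=4: 7 faults
f=5: 6 faults
f=6: 6 faults
Smallest f with faults ≤ 9 is 3.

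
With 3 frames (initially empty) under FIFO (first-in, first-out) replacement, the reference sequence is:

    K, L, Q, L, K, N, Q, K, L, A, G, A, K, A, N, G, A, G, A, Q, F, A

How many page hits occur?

7

K: fault, frames [K]
L: fault, frames [K, L]
Q: fault, frames [K, L, Q]
L: hit
K: hit
N: fault, evict K, frames [L, Q, N]
Q: hit
K: fault, evict L, frames [Q, N, K]
L: fault, evict Q, frames [N, K, L]
A: fault, evict N, frames [K, L, A]
G: fault, evict K, frames [L, A, G]
A: hit
K: fault, evict L, frames [A, G, K]
A: hit
N: fault, evict A, frames [G, K, N]
G: hit
A: fault, evict G, frames [K, N, A]
G: fault, evict K, frames [N, A, G]
A: hit
Q: fault, evict N, frames [A, G, Q]
F: fault, evict A, frames [G, Q, F]
A: fault, evict G, frames [Q, F, A]
Hits: 7.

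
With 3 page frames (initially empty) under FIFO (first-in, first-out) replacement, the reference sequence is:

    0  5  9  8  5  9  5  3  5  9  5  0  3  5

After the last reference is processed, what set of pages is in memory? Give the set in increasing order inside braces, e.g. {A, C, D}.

0 -> fault, frames [0]
5 -> fault, frames [0, 5]
9 -> fault, frames [0, 5, 9]
8 -> fault, evict 0, frames [5, 9, 8]
5 -> hit
9 -> hit
5 -> hit
3 -> fault, evict 5, frames [9, 8, 3]
5 -> fault, evict 9, frames [8, 3, 5]
9 -> fault, evict 8, frames [3, 5, 9]
5 -> hit
0 -> fault, evict 3, frames [5, 9, 0]
3 -> fault, evict 5, frames [9, 0, 3]
5 -> fault, evict 9, frames [0, 3, 5]

{0, 3, 5}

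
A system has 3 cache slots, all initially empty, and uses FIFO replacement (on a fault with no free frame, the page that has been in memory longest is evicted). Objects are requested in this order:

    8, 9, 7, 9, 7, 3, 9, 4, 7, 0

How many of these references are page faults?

6

8: miss, frames {8}
9: miss, frames {8,9}
7: miss, frames {8,9,7}
9: hit
7: hit
3: miss, evict 8, frames {9,7,3}
9: hit
4: miss, evict 9, frames {7,3,4}
7: hit
0: miss, evict 7, frames {3,4,0}
Page faults: 6.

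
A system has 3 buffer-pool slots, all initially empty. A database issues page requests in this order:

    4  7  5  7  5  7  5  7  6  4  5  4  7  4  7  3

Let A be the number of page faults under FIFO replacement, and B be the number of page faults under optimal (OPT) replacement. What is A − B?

Under FIFO: F F F . . . . . F F . . F . . F → 7 faults.
Under OPT: F F F . . . . . F . . . F . . F → 6 faults.
A − B = 7 − 6 = 1.

1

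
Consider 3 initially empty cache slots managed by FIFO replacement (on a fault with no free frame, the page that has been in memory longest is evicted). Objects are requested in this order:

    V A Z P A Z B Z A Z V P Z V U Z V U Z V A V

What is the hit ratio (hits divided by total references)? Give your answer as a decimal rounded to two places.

0.41

V: miss, frames (V)
A: miss, frames (V A)
Z: miss, frames (V A Z)
P: miss, evict V, frames (A Z P)
A: hit
Z: hit
B: miss, evict A, frames (Z P B)
Z: hit
A: miss, evict Z, frames (P B A)
Z: miss, evict P, frames (B A Z)
V: miss, evict B, frames (A Z V)
P: miss, evict A, frames (Z V P)
Z: hit
V: hit
U: miss, evict Z, frames (V P U)
Z: miss, evict V, frames (P U Z)
V: miss, evict P, frames (U Z V)
U: hit
Z: hit
V: hit
A: miss, evict U, frames (Z V A)
V: hit
Hits: 9 of 22 references → 9/22 = 0.4091.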